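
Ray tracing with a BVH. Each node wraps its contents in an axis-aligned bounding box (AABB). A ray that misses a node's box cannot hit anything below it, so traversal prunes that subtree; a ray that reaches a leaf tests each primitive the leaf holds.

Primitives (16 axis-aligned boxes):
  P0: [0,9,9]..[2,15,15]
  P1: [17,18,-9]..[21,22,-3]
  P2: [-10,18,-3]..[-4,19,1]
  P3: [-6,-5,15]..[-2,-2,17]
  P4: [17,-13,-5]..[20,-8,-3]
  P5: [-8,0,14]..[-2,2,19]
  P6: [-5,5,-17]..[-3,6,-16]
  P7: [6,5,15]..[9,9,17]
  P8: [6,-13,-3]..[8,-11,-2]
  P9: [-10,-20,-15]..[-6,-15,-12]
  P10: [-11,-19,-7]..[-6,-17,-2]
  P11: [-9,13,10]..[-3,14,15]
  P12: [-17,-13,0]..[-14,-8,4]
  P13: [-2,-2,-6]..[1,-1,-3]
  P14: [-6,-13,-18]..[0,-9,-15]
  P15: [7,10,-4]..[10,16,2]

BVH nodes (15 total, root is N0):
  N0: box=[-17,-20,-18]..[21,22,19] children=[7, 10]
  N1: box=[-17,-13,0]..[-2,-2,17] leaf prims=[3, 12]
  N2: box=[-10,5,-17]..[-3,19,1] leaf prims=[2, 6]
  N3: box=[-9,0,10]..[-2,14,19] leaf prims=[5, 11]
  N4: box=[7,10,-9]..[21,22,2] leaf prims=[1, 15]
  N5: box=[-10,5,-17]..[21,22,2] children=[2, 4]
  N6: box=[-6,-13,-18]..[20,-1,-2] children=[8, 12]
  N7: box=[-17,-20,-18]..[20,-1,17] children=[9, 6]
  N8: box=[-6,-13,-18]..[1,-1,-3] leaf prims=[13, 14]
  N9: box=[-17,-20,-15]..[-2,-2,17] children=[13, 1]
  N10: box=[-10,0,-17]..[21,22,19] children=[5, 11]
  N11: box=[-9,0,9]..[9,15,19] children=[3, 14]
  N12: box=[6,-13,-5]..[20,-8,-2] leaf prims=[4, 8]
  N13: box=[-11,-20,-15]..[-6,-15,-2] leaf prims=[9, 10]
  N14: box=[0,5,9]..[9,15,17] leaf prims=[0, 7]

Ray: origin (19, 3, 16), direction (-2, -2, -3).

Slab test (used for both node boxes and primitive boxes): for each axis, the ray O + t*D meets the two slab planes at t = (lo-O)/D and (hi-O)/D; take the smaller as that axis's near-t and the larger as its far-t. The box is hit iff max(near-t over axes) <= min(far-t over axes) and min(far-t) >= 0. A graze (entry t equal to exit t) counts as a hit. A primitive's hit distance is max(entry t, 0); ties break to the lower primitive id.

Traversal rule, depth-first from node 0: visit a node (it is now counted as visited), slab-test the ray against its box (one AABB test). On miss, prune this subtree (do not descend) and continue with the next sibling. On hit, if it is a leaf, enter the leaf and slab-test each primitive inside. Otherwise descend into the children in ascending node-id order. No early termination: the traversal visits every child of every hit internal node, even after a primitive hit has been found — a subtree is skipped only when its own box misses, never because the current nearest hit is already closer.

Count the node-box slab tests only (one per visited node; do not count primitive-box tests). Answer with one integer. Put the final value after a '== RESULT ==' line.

Walk:
N0 x:[-1,18] y:[-19/2,23/2] z:[-1,34/3] -> hit [-1,34/3], descend [7, 10]
  N7 x:[-1/2,18] y:[2,23/2] z:[-1/3,34/3] -> hit [2,34/3], descend [6, 9]
    N6 x:[-1/2,25/2] y:[2,8] z:[6,34/3] -> hit [6,8], descend [8, 12]
      N8 x:[9,25/2] y:[2,8] z:[19/3,34/3] -> miss, prune
      N12 x:[-1/2,13/2] y:[11/2,8] z:[6,7] -> hit [6,13/2] leaf, test {P4(miss), P8(miss)}
    N9 x:[21/2,18] y:[5/2,23/2] z:[-1/3,31/3] -> miss, prune
  N10 x:[-1,29/2] y:[-19/2,3/2] z:[-1,11] -> hit [-1,3/2], descend [5, 11]
    N5 x:[-1,29/2] y:[-19/2,-1] z:[14/3,11] -> miss, prune
    N11 x:[5,14] y:[-6,3/2] z:[-1,7/3] -> miss, prune

Summary -> nodes [0, 7, 6, 8, 12, 9, 10, 5, 11]; box-tests=9; leaf-entries=1; first=miss

== RESULT ==
9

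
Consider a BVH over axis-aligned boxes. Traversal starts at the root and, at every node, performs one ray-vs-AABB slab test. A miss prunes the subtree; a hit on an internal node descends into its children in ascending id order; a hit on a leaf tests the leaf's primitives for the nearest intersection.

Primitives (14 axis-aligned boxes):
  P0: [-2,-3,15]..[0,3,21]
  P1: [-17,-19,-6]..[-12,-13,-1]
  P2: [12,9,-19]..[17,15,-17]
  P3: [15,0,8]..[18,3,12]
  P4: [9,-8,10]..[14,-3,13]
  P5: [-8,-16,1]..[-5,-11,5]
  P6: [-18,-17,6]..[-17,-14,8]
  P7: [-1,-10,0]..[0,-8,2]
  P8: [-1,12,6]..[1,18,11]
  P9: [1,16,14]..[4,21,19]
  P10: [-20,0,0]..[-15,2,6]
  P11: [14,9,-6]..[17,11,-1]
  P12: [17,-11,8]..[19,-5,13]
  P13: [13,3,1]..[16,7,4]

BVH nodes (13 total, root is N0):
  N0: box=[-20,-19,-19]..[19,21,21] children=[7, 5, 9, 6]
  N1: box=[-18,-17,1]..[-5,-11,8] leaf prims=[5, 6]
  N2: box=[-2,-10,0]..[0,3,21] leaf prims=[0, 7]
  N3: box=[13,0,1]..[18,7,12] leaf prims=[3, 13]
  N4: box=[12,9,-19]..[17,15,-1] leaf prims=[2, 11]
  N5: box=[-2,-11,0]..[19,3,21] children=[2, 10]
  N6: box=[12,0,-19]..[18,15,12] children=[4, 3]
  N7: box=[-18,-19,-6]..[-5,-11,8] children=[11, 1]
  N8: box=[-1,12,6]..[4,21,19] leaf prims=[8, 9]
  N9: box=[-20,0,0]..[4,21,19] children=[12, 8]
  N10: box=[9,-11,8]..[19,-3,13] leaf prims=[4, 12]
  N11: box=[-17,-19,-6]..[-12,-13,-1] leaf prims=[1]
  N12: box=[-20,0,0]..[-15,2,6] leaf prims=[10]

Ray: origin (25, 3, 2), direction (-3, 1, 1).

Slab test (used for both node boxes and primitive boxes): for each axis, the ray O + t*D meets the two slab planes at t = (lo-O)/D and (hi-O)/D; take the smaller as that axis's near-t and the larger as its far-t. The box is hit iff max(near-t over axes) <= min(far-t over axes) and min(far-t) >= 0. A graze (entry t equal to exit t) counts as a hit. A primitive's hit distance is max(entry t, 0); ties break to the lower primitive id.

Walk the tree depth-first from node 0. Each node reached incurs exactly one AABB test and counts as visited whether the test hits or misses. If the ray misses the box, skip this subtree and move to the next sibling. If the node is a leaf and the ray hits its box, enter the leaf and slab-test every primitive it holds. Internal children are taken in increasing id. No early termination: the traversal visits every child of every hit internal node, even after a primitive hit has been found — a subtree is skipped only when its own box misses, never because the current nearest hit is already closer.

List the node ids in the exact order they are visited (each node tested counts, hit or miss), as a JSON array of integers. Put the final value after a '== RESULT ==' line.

Trace the traversal:
N0 x:[2,15] y:[-22,18] z:[-21,19] -> hit [2,15], descend [5, 6, 7, 9]
  N5 x:[2,9] y:[-14,0] z:[-2,19] -> miss, prune
  N6 x:[7/3,13/3] y:[-3,12] z:[-21,10] -> hit [7/3,13/3], descend [3, 4]
    N3 x:[7/3,4] y:[-3,4] z:[-1,10] -> hit [7/3,4] leaf, test {P3(miss), P13(miss)}
    N4 x:[8/3,13/3] y:[6,12] z:[-21,-3] -> miss, prune
  N7 x:[10,43/3] y:[-22,-14] z:[-8,6] -> miss, prune
  N9 x:[7,15] y:[-3,18] z:[-2,17] -> hit [7,15], descend [8, 12]
    N8 x:[7,26/3] y:[9,18] z:[4,17] -> miss, prune
    N12 x:[40/3,15] y:[-3,-1] z:[-2,4] -> miss, prune

9 AABB tests over nodes [0, 5, 6, 3, 4, 7, 9, 8, 12]; 1 leaf entered; closest miss.

== RESULT ==
[0, 5, 6, 3, 4, 7, 9, 8, 12]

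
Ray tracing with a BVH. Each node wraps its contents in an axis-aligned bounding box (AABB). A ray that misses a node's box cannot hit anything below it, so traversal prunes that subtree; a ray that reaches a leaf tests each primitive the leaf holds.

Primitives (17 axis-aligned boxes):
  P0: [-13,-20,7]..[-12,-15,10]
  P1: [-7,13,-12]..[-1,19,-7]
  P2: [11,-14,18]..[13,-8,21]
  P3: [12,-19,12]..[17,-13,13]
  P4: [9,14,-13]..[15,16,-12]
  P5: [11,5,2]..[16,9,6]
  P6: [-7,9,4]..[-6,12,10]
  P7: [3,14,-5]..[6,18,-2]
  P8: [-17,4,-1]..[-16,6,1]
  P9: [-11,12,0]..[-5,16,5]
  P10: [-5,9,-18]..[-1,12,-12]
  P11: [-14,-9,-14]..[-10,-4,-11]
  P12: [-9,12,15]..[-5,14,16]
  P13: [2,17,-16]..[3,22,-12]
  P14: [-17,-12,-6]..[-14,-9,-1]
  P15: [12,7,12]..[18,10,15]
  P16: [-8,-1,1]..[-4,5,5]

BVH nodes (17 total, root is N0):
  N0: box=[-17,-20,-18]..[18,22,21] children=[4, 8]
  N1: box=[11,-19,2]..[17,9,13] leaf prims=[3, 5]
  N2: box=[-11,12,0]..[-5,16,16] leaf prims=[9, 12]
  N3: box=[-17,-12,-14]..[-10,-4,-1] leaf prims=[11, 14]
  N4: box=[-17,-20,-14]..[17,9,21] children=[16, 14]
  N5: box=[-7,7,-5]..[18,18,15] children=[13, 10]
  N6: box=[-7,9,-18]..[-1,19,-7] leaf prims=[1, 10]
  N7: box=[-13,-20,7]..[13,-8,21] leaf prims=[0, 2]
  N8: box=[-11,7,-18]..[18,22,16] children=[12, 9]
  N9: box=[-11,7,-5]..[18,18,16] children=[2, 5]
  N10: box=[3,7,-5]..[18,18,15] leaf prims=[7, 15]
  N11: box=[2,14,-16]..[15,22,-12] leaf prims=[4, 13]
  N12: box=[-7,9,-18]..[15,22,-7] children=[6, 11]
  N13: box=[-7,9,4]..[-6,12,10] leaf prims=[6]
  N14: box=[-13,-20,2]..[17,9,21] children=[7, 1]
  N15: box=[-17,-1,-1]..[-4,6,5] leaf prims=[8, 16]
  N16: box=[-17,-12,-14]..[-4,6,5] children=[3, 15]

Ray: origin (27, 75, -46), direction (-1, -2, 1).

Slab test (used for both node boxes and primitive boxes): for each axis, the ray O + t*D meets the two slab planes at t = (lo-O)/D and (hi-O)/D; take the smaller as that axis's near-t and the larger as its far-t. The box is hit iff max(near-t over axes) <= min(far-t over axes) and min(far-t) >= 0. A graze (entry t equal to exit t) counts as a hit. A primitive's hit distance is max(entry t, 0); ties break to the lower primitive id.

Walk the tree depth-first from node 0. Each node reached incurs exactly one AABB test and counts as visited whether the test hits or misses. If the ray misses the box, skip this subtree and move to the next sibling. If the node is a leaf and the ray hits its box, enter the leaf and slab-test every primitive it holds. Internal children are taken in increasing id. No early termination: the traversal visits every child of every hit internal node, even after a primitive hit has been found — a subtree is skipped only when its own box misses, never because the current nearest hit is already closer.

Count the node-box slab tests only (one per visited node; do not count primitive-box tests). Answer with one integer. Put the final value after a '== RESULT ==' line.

Traverse from the root:
N0 x:[9,44] y:[53/2,95/2] z:[28,67] -> hit [28,44], descend [4, 8]
  N4 x:[10,44] y:[33,95/2] z:[32,67] -> hit [33,44], descend [14, 16]
    N14 x:[10,40] y:[33,95/2] z:[48,67] -> miss, prune
    N16 x:[31,44] y:[69/2,87/2] z:[32,51] -> hit [69/2,87/2], descend [3, 15]
      N3 x:[37,44] y:[79/2,87/2] z:[32,45] -> hit [79/2,87/2] leaf, test {P11(miss), P14@t=42}
      N15 x:[31,44] y:[69/2,38] z:[45,51] -> miss, prune
  N8 x:[9,38] y:[53/2,34] z:[28,62] -> hit [28,34], descend [9, 12]
    N9 x:[9,38] y:[57/2,34] z:[41,62] -> miss, prune
    N12 x:[12,34] y:[53/2,33] z:[28,39] -> hit [28,33], descend [6, 11]
      N6 x:[28,34] y:[28,33] z:[28,39] -> hit [28,33] leaf, test {P1(miss), P10@t=63/2}
      N11 x:[12,25] y:[53/2,61/2] z:[30,34] -> miss, prune

11 AABB tests over nodes [0, 4, 14, 16, 3, 15, 8, 9, 12, 6, 11]; 2 leaves entered; closest P10.

== RESULT ==
11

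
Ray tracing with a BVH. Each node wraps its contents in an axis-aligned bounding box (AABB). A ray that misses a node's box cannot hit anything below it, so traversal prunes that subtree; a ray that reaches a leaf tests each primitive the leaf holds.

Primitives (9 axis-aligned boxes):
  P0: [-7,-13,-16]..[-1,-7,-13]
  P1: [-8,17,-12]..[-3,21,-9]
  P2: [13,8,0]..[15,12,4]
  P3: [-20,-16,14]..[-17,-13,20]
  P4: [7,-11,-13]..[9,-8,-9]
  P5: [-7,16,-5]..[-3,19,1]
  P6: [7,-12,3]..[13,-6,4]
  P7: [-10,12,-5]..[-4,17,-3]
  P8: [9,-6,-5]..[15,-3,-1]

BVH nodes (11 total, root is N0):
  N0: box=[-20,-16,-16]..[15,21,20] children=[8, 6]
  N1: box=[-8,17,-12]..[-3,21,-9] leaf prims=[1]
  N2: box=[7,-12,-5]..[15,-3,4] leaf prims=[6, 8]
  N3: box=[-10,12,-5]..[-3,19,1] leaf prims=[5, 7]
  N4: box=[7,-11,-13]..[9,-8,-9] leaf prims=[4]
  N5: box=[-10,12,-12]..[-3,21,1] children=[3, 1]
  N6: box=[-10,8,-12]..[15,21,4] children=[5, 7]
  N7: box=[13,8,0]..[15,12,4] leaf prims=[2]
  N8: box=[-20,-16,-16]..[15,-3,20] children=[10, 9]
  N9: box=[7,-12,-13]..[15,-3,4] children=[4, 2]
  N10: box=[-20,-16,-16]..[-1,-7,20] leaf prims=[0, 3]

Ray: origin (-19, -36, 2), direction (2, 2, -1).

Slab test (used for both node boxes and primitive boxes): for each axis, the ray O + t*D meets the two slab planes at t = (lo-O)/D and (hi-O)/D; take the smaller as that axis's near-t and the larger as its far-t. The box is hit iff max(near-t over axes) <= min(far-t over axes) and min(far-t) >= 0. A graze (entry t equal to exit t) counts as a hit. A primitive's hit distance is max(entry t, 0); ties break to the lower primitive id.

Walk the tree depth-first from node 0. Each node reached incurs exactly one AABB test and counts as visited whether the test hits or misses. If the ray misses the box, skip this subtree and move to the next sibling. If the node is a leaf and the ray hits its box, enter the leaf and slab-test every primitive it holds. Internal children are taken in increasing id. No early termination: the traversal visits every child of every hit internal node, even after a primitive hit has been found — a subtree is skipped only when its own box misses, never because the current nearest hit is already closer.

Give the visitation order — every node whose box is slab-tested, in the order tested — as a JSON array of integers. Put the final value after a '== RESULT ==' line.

Trace the traversal:
N0 x:[-1/2,17] y:[10,57/2] z:[-18,18] -> hit [10,17], descend [6, 8]
  N6 x:[9/2,17] y:[22,57/2] z:[-2,14] -> miss, prune
  N8 x:[-1/2,17] y:[10,33/2] z:[-18,18] -> hit [10,33/2], descend [9, 10]
    N9 x:[13,17] y:[12,33/2] z:[-2,15] -> hit [13,15], descend [2, 4]
      N2 x:[13,17] y:[12,33/2] z:[-2,7] -> miss, prune
      N4 x:[13,14] y:[25/2,14] z:[11,15] -> hit [13,14] leaf, test {P4@t=13}
    N10 x:[-1/2,9] y:[10,29/2] z:[-18,18] -> miss, prune

Summary -> nodes [0, 6, 8, 9, 2, 4, 10]; box-tests=7; leaf-entries=1; first=P4

== RESULT ==
[0, 6, 8, 9, 2, 4, 10]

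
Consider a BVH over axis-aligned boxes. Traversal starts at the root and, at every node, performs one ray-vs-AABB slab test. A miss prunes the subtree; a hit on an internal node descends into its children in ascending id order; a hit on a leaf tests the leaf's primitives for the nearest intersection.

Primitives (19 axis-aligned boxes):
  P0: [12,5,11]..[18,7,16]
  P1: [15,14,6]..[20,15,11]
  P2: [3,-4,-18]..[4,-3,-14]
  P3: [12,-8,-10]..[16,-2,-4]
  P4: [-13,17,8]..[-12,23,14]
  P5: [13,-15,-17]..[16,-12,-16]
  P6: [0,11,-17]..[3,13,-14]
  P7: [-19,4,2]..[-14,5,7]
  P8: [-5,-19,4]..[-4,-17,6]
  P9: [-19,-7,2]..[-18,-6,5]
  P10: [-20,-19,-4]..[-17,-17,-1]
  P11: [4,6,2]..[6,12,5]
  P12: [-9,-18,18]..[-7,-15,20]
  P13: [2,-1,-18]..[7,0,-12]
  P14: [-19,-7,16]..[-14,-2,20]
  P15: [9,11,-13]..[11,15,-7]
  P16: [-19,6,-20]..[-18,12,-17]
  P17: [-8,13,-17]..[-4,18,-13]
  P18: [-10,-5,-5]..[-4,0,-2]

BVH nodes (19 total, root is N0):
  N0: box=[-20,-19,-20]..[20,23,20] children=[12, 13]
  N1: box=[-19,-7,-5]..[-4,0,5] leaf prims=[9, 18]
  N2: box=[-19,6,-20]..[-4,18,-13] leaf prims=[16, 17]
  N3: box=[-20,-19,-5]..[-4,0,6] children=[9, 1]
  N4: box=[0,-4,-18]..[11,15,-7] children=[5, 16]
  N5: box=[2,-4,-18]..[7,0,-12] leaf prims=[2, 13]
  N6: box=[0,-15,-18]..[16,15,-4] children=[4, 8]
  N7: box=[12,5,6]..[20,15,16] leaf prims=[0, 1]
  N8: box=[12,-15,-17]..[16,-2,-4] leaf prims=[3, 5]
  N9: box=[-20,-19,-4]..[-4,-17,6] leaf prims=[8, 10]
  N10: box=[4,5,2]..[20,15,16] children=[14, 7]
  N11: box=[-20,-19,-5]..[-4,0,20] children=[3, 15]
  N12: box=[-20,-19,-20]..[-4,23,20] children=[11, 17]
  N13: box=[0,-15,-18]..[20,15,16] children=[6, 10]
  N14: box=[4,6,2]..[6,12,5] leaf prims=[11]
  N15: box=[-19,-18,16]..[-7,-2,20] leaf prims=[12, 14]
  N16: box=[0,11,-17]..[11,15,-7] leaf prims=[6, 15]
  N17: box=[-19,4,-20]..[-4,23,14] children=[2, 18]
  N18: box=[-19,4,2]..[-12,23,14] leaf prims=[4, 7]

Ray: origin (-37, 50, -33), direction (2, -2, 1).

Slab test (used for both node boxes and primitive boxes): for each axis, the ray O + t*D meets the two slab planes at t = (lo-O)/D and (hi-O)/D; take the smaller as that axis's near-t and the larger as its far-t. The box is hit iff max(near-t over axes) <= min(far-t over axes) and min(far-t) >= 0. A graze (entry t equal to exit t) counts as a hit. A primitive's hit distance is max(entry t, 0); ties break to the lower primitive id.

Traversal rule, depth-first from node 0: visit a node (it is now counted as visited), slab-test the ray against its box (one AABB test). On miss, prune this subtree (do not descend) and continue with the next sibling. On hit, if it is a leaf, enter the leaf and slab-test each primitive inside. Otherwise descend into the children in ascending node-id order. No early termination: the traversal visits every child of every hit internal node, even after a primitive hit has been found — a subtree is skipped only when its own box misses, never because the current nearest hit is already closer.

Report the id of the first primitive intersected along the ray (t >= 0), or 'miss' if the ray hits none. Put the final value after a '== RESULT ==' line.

Traverse from the root:
N0 x:[17/2,57/2] y:[27/2,69/2] z:[13,53] -> hit [27/2,57/2], descend [12, 13]
  N12 x:[17/2,33/2] y:[27/2,69/2] z:[13,53] -> hit [27/2,33/2], descend [11, 17]
    N11 x:[17/2,33/2] y:[25,69/2] z:[28,53] -> miss, prune
    N17 x:[9,33/2] y:[27/2,23] z:[13,47] -> hit [27/2,33/2], descend [2, 18]
      N2 x:[9,33/2] y:[16,22] z:[13,20] -> hit [16,33/2] leaf, test {P16(miss), P17@t=16}
      N18 x:[9,25/2] y:[27/2,23] z:[35,47] -> miss, prune
  N13 x:[37/2,57/2] y:[35/2,65/2] z:[15,49] -> hit [37/2,57/2], descend [6, 10]
    N6 x:[37/2,53/2] y:[35/2,65/2] z:[15,29] -> hit [37/2,53/2], descend [4, 8]
      N4 x:[37/2,24] y:[35/2,27] z:[15,26] -> hit [37/2,24], descend [5, 16]
        N5 x:[39/2,22] y:[25,27] z:[15,21] -> miss, prune
        N16 x:[37/2,24] y:[35/2,39/2] z:[16,26] -> hit [37/2,39/2] leaf, test {P6@t=37/2, P15(miss)}
      N8 x:[49/2,53/2] y:[26,65/2] z:[16,29] -> hit [26,53/2] leaf, test {P3@t=26, P5(miss)}
    N10 x:[41/2,57/2] y:[35/2,45/2] z:[35,49] -> miss, prune

Summary -> nodes [0, 12, 11, 17, 2, 18, 13, 6, 4, 5, 16, 8, 10]; box-tests=13; leaf-entries=3; first=P17

== RESULT ==
17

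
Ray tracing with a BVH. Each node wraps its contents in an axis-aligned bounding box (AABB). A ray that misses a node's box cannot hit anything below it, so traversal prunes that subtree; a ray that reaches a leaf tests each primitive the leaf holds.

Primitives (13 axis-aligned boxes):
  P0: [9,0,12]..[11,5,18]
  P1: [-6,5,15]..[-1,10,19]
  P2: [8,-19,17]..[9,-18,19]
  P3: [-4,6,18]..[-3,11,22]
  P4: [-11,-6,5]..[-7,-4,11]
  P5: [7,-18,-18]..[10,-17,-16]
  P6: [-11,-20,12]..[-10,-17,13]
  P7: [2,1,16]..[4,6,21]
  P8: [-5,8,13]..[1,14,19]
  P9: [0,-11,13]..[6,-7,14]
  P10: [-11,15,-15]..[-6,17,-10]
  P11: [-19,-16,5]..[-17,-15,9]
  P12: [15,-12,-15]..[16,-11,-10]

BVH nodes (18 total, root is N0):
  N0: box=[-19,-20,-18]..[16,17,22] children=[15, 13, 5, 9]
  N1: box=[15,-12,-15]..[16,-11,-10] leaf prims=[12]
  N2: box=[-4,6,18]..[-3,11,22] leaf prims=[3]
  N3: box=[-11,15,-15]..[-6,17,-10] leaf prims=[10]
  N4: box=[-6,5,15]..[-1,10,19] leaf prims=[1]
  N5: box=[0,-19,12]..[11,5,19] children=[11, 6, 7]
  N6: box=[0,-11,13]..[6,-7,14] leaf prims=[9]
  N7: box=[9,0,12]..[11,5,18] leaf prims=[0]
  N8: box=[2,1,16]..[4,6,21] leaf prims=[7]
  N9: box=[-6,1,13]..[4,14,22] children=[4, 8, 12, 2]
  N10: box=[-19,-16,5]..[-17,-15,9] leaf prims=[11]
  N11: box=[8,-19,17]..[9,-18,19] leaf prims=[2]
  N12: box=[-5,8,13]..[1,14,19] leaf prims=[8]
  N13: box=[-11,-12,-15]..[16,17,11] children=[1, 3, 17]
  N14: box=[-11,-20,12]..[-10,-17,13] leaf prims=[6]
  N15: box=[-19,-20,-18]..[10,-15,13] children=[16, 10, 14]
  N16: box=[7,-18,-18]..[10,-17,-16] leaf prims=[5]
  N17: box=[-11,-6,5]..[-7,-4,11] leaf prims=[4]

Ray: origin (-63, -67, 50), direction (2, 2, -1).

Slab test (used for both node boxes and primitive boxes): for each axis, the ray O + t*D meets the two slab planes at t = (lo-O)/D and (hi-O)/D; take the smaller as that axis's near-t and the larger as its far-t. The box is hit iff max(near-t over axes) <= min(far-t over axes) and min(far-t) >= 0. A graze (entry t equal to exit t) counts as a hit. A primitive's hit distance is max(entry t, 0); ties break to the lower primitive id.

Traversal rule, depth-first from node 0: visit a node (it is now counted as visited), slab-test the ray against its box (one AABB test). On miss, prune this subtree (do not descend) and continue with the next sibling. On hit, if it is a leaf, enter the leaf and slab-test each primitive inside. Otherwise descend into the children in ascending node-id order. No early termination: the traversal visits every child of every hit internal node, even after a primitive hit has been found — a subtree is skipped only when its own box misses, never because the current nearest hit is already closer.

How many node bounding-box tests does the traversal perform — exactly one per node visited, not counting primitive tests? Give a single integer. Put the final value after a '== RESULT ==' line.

Traverse from the root:
N0 x:[22,79/2] y:[47/2,42] z:[28,68] -> hit [28,79/2], descend [5, 9, 13, 15]
  N5 x:[63/2,37] y:[24,36] z:[31,38] -> hit [63/2,36], descend [6, 7, 11]
    N6 x:[63/2,69/2] y:[28,30] z:[36,37] -> miss, prune
    N7 x:[36,37] y:[67/2,36] z:[32,38] -> hit [36,36] leaf, test {P0@t=36}
    N11 x:[71/2,36] y:[24,49/2] z:[31,33] -> miss, prune
  N9 x:[57/2,67/2] y:[34,81/2] z:[28,37] -> miss, prune
  N13 x:[26,79/2] y:[55/2,42] z:[39,65] -> hit [39,79/2], descend [1, 3, 17]
    N1 x:[39,79/2] y:[55/2,28] z:[60,65] -> miss, prune
    N3 x:[26,57/2] y:[41,42] z:[60,65] -> miss, prune
    N17 x:[26,28] y:[61/2,63/2] z:[39,45] -> miss, prune
  N15 x:[22,73/2] y:[47/2,26] z:[37,68] -> miss, prune

order=[0, 5, 6, 7, 11, 9, 13, 1, 3, 17, 15]  |boxes|=11  |leaves|=1  hit=P0

== RESULT ==
11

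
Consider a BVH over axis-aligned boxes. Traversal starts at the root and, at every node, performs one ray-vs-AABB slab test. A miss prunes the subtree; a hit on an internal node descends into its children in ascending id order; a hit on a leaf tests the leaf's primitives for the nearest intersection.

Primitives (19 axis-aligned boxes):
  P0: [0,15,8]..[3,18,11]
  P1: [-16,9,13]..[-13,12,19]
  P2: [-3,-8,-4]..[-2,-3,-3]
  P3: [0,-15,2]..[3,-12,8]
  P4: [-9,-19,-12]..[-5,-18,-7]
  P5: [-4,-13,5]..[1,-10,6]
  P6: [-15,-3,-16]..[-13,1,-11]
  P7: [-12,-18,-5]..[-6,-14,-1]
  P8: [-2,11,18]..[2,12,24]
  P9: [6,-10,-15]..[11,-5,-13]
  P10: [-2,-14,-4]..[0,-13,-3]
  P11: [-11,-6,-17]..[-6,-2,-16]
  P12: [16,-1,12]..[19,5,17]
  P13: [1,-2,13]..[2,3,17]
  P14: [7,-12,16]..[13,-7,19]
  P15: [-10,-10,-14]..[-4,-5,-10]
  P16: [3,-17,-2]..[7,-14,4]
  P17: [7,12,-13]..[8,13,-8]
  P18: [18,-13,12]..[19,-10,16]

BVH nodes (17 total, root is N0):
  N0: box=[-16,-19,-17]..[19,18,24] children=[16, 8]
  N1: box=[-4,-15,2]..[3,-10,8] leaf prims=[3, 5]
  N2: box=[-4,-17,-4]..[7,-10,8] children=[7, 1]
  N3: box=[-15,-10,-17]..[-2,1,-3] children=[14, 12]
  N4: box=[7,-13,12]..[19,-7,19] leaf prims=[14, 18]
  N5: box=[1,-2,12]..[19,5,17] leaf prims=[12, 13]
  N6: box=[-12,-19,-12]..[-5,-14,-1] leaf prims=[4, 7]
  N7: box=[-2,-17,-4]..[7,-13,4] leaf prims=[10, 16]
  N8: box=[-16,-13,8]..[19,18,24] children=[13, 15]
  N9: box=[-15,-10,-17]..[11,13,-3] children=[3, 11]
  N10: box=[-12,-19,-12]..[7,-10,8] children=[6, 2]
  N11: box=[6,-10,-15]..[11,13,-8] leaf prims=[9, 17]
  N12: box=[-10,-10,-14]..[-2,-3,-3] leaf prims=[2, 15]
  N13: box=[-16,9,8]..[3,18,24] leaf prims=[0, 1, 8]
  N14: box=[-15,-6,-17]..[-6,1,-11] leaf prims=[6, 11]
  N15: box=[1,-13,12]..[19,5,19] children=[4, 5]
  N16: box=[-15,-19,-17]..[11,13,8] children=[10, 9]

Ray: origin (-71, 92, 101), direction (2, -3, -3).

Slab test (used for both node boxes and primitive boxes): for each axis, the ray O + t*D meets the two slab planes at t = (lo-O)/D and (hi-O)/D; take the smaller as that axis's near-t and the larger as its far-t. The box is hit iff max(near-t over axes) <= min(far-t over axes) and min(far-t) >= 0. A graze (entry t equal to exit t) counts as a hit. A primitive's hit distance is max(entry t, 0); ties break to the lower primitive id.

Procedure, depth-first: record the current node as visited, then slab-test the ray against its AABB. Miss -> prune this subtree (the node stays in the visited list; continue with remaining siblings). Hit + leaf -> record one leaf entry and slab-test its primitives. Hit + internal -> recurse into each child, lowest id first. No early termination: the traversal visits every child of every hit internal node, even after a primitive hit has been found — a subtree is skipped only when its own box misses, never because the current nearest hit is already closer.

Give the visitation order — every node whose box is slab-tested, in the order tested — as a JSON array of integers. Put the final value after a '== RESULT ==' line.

Trace the traversal:
N0 x:[55/2,45] y:[74/3,37] z:[77/3,118/3] -> hit [55/2,37], descend [8, 16]
  N8 x:[55/2,45] y:[74/3,35] z:[77/3,31] -> hit [55/2,31], descend [13, 15]
    N13 x:[55/2,37] y:[74/3,83/3] z:[77/3,31] -> hit [55/2,83/3] leaf, test {P0(miss), P1@t=55/2, P8(miss)}
    N15 x:[36,45] y:[29,35] z:[82/3,89/3] -> miss, prune
  N16 x:[28,41] y:[79/3,37] z:[31,118/3] -> hit [31,37], descend [9, 10]
    N9 x:[28,41] y:[79/3,34] z:[104/3,118/3] -> miss, prune
    N10 x:[59/2,39] y:[34,37] z:[31,113/3] -> hit [34,37], descend [2, 6]
      N2 x:[67/2,39] y:[34,109/3] z:[31,35] -> hit [34,35], descend [1, 7]
        N1 x:[67/2,37] y:[34,107/3] z:[31,33] -> miss, prune
        N7 x:[69/2,39] y:[35,109/3] z:[97/3,35] -> hit [35,35] leaf, test {P10@t=35, P16(miss)}
      N6 x:[59/2,33] y:[106/3,37] z:[34,113/3] -> miss, prune

order=[0, 8, 13, 15, 16, 9, 10, 2, 1, 7, 6]  |boxes|=11  |leaves|=2  hit=P1

== RESULT ==
[0, 8, 13, 15, 16, 9, 10, 2, 1, 7, 6]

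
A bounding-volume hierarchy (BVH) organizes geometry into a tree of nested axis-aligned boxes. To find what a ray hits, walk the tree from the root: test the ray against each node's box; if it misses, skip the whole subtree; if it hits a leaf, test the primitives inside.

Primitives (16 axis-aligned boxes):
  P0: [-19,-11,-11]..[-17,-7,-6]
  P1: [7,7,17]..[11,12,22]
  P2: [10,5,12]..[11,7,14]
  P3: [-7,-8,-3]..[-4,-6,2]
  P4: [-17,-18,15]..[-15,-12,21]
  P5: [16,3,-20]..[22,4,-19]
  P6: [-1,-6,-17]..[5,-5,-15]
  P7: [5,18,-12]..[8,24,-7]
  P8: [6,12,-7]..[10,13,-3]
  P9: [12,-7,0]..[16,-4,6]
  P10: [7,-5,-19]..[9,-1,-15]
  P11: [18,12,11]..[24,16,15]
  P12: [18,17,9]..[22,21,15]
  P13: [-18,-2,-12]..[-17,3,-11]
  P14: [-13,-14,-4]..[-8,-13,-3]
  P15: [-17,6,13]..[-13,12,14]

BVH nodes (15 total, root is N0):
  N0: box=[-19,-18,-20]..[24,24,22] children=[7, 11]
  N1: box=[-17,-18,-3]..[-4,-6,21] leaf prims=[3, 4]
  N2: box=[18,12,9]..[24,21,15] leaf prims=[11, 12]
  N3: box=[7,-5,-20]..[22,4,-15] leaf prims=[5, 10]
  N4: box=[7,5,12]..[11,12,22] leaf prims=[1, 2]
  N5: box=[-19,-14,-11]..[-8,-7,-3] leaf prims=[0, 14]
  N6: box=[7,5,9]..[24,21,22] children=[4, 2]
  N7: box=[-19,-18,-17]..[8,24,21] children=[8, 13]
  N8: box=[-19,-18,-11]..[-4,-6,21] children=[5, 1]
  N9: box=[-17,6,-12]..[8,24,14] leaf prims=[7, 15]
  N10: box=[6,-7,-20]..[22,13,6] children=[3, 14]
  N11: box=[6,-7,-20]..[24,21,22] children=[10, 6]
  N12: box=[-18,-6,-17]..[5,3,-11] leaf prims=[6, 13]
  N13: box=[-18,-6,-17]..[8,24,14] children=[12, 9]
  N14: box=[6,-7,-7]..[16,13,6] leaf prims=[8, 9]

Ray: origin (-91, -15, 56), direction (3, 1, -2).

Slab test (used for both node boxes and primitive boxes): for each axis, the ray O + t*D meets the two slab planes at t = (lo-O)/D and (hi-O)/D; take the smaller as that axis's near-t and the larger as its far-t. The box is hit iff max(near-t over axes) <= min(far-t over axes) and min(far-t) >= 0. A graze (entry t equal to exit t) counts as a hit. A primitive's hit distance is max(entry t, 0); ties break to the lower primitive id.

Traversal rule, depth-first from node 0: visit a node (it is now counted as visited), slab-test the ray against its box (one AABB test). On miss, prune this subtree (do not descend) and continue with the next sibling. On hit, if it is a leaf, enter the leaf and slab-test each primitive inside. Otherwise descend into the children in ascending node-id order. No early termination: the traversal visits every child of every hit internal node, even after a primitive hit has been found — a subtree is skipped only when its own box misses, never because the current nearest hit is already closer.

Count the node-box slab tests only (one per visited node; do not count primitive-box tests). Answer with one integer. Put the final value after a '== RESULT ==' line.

Walk:
N0 x:[24,115/3] y:[-3,39] z:[17,38] -> hit [24,38], descend [7, 11]
  N7 x:[24,33] y:[-3,39] z:[35/2,73/2] -> hit [24,33], descend [8, 13]
    N8 x:[24,29] y:[-3,9] z:[35/2,67/2] -> miss, prune
    N13 x:[73/3,33] y:[9,39] z:[21,73/2] -> hit [73/3,33], descend [9, 12]
      N9 x:[74/3,33] y:[21,39] z:[21,34] -> hit [74/3,33] leaf, test {P7@t=33, P15(miss)}
      N12 x:[73/3,32] y:[9,18] z:[67/2,73/2] -> miss, prune
  N11 x:[97/3,115/3] y:[8,36] z:[17,38] -> hit [97/3,36], descend [6, 10]
    N6 x:[98/3,115/3] y:[20,36] z:[17,47/2] -> miss, prune
    N10 x:[97/3,113/3] y:[8,28] z:[25,38] -> miss, prune

Visited [0, 7, 8, 13, 9, 12, 11, 6, 10]. Tests: 9 box, 1 leaf. Nearest: P7.

== RESULT ==
9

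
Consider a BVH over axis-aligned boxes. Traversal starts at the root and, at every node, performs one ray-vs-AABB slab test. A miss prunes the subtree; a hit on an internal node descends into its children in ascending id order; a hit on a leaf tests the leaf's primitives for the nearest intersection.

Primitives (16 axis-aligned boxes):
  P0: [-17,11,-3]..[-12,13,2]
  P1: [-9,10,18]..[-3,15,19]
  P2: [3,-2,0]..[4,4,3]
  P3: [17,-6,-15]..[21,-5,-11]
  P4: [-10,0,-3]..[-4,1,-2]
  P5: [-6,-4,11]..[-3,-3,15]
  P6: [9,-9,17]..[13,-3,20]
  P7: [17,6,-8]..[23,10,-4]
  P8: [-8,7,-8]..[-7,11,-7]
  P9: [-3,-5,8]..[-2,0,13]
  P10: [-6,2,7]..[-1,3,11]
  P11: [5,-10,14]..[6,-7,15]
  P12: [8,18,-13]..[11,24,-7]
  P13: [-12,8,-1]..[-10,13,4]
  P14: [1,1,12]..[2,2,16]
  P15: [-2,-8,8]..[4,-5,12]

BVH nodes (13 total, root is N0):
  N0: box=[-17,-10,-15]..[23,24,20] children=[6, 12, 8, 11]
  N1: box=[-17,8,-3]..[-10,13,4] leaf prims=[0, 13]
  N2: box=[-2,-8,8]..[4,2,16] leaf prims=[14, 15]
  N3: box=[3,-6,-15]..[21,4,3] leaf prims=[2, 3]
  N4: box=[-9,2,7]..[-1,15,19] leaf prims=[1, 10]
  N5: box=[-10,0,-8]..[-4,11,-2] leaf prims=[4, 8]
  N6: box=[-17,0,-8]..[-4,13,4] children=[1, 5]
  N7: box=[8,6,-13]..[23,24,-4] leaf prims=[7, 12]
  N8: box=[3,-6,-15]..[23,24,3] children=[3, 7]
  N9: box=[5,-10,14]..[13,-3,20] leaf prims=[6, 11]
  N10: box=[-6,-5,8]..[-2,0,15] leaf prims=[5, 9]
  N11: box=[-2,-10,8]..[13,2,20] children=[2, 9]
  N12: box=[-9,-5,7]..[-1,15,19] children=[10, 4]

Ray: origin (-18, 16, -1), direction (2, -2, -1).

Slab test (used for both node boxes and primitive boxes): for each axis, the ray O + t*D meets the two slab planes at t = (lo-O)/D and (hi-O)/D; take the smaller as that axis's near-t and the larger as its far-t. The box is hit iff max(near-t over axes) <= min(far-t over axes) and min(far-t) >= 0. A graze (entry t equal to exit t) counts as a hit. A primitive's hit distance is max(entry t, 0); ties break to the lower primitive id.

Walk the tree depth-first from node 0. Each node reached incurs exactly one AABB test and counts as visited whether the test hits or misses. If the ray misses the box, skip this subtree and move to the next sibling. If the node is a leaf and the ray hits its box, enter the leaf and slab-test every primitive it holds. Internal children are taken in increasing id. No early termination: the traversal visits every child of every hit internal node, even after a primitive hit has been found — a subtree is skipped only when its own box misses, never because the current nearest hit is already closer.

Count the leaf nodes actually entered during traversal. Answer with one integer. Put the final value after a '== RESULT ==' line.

Trace the traversal:
N0 x:[1/2,41/2] y:[-4,13] z:[-21,14] -> hit [1/2,13], descend [6, 8, 11, 12]
  N6 x:[1/2,7] y:[3/2,8] z:[-5,7] -> hit [3/2,7], descend [1, 5]
    N1 x:[1/2,4] y:[3/2,4] z:[-5,2] -> hit [3/2,2] leaf, test {P0@t=3/2, P13(miss)}
    N5 x:[4,7] y:[5/2,8] z:[1,7] -> hit [4,7] leaf, test {P4(miss), P8(miss)}
  N8 x:[21/2,41/2] y:[-4,11] z:[-4,14] -> hit [21/2,11], descend [3, 7]
    N3 x:[21/2,39/2] y:[6,11] z:[-4,14] -> hit [21/2,11] leaf, test {P2(miss), P3(miss)}
    N7 x:[13,41/2] y:[-4,5] z:[3,12] -> miss, prune
  N11 x:[8,31/2] y:[7,13] z:[-21,-9] -> miss, prune
  N12 x:[9/2,17/2] y:[1/2,21/2] z:[-20,-8] -> miss, prune

Summary -> nodes [0, 6, 1, 5, 8, 3, 7, 11, 12]; box-tests=9; leaf-entries=3; first=P0

== RESULT ==
3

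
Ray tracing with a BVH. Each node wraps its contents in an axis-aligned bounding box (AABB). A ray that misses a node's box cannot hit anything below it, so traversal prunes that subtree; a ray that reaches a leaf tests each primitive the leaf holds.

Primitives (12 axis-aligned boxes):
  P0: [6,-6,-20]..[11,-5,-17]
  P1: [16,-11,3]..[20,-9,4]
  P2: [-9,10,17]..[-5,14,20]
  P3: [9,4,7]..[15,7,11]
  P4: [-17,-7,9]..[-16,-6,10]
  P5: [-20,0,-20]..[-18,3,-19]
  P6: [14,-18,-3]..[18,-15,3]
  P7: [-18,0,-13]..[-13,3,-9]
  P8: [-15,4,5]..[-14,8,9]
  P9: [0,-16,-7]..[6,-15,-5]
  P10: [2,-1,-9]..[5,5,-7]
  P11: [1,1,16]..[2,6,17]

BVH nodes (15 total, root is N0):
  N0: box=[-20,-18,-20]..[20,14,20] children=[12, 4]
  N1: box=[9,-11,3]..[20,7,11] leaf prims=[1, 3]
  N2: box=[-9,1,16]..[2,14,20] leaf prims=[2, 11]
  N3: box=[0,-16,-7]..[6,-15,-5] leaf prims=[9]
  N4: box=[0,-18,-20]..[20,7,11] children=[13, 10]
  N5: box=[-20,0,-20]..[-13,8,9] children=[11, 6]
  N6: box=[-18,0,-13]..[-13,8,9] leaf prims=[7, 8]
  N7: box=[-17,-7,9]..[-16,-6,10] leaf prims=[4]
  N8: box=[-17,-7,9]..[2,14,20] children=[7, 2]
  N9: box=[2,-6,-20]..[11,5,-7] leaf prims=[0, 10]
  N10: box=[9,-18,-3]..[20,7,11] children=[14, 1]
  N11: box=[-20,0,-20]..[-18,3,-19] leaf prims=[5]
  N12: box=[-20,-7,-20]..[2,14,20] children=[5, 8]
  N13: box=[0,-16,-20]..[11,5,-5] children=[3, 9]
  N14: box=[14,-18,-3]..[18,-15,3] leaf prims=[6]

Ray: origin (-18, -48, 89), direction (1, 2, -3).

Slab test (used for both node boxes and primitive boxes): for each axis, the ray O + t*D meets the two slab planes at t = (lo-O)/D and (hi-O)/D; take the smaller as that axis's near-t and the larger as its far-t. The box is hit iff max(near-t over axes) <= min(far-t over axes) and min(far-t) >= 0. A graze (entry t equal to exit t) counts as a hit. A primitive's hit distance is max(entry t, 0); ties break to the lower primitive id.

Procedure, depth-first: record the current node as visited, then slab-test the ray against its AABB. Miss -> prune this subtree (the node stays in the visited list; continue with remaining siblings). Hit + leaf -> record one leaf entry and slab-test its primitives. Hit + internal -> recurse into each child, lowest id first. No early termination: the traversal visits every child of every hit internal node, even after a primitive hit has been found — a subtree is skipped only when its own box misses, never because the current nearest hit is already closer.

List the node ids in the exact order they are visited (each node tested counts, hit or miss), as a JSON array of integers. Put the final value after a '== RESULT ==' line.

Walk:
N0 x:[-2,38] y:[15,31] z:[23,109/3] -> hit [23,31], descend [4, 12]
  N4 x:[18,38] y:[15,55/2] z:[26,109/3] -> hit [26,55/2], descend [10, 13]
    N10 x:[27,38] y:[15,55/2] z:[26,92/3] -> hit [27,55/2], descend [1, 14]
      N1 x:[27,38] y:[37/2,55/2] z:[26,86/3] -> hit [27,55/2] leaf, test {P1(miss), P3@t=27}
      N14 x:[32,36] y:[15,33/2] z:[86/3,92/3] -> miss, prune
    N13 x:[18,29] y:[16,53/2] z:[94/3,109/3] -> miss, prune
  N12 x:[-2,20] y:[41/2,31] z:[23,109/3] -> miss, prune

Summary -> nodes [0, 4, 10, 1, 14, 13, 12]; box-tests=7; leaf-entries=1; first=P3

== RESULT ==
[0, 4, 10, 1, 14, 13, 12]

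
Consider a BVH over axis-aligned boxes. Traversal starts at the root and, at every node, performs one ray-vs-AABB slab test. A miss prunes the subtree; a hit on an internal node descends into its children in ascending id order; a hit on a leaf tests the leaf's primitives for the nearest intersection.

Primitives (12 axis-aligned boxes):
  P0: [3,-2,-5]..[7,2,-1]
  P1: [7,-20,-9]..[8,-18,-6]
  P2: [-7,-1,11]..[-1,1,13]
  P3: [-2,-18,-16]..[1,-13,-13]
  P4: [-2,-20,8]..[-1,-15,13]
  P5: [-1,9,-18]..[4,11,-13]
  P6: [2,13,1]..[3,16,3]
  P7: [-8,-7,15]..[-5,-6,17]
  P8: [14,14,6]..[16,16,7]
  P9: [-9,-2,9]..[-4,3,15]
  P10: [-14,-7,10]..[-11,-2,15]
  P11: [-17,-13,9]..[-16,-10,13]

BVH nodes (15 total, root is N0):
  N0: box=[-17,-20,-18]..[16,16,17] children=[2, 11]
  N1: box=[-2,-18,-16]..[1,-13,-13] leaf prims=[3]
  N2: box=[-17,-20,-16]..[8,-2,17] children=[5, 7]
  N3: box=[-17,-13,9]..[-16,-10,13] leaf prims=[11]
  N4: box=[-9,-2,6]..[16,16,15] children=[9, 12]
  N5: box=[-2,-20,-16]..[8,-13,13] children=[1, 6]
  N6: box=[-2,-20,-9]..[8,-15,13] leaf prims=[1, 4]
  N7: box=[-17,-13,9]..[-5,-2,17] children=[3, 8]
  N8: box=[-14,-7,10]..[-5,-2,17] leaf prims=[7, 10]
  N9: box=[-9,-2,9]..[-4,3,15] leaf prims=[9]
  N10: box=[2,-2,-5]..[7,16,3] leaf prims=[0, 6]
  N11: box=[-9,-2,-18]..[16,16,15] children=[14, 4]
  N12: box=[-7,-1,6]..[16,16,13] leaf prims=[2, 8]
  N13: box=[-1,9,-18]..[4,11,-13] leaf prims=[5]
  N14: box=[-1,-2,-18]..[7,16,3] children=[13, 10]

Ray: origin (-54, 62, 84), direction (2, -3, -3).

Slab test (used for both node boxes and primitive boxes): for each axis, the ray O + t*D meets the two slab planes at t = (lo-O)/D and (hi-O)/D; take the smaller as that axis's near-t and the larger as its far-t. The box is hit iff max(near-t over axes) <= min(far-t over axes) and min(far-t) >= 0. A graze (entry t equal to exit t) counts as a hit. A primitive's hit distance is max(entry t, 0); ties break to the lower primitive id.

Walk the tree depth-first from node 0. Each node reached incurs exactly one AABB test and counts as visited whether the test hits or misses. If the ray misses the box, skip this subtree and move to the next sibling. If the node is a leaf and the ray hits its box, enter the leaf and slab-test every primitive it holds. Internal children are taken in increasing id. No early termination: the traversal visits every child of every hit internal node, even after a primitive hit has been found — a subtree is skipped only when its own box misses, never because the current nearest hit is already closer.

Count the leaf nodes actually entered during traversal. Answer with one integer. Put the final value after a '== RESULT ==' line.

Trace the traversal:
N0 x:[37/2,35] y:[46/3,82/3] z:[67/3,34] -> hit [67/3,82/3], descend [2, 11]
  N2 x:[37/2,31] y:[64/3,82/3] z:[67/3,100/3] -> hit [67/3,82/3], descend [5, 7]
    N5 x:[26,31] y:[25,82/3] z:[71/3,100/3] -> hit [26,82/3], descend [1, 6]
      N1 x:[26,55/2] y:[25,80/3] z:[97/3,100/3] -> miss, prune
      N6 x:[26,31] y:[77/3,82/3] z:[71/3,31] -> hit [26,82/3] leaf, test {P1(miss), P4(miss)}
    N7 x:[37/2,49/2] y:[64/3,25] z:[67/3,25] -> hit [67/3,49/2], descend [3, 8]
      N3 x:[37/2,19] y:[24,25] z:[71/3,25] -> miss, prune
      N8 x:[20,49/2] y:[64/3,23] z:[67/3,74/3] -> hit [67/3,23] leaf, test {P7@t=23, P10(miss)}
  N11 x:[45/2,35] y:[46/3,64/3] z:[23,34] -> miss, prune

Summary -> nodes [0, 2, 5, 1, 6, 7, 3, 8, 11]; box-tests=9; leaf-entries=2; first=P7

== RESULT ==
2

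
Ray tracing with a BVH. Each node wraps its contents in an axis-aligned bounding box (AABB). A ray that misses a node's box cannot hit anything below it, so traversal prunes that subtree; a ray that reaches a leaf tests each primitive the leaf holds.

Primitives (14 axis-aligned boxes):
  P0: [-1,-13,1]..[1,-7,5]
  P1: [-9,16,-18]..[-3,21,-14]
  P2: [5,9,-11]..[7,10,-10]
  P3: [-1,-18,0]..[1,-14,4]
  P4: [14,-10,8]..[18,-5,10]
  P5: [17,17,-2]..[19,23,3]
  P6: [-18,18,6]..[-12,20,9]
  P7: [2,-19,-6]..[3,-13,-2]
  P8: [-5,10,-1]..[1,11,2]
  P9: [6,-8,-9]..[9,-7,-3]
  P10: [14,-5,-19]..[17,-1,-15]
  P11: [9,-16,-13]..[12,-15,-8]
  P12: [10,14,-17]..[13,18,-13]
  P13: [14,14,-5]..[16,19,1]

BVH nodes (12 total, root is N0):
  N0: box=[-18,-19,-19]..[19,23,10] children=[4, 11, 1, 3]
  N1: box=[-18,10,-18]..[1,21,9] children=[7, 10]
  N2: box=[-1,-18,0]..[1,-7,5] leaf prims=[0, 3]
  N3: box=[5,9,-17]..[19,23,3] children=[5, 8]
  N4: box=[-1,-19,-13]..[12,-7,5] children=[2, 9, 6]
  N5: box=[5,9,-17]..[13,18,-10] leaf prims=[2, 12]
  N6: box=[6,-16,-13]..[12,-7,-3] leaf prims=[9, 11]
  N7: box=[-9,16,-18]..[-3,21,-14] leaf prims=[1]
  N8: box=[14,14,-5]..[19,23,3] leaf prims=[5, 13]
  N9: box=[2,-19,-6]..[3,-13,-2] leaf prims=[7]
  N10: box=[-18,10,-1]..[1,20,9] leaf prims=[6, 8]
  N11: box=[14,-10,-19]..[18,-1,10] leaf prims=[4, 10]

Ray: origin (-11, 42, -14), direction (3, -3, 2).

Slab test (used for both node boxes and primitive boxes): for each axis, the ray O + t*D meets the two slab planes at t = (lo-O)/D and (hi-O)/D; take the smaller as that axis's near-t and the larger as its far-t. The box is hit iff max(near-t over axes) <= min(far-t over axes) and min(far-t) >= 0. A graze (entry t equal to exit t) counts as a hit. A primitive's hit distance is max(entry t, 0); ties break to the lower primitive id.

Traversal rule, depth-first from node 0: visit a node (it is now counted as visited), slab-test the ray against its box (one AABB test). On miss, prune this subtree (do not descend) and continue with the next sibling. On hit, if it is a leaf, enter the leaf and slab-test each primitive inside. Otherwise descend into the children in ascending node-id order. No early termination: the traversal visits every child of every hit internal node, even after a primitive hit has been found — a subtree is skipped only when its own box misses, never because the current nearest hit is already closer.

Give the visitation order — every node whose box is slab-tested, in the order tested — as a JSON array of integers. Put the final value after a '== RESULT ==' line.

Walk:
N0 x:[-7/3,10] y:[19/3,61/3] z:[-5/2,12] -> hit [19/3,10], descend [1, 3, 4, 11]
  N1 x:[-7/3,4] y:[7,32/3] z:[-2,23/2] -> miss, prune
  N3 x:[16/3,10] y:[19/3,11] z:[-3/2,17/2] -> hit [19/3,17/2], descend [5, 8]
    N5 x:[16/3,8] y:[8,11] z:[-3/2,2] -> miss, prune
    N8 x:[25/3,10] y:[19/3,28/3] z:[9/2,17/2] -> hit [25/3,17/2] leaf, test {P5(miss), P13(miss)}
  N4 x:[10/3,23/3] y:[49/3,61/3] z:[1/2,19/2] -> miss, prune
  N11 x:[25/3,29/3] y:[43/3,52/3] z:[-5/2,12] -> miss, prune

Summary -> nodes [0, 1, 3, 5, 8, 4, 11]; box-tests=7; leaf-entries=1; first=miss

== RESULT ==
[0, 1, 3, 5, 8, 4, 11]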